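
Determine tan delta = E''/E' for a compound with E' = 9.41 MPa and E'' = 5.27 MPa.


tan delta = E'' / E'
= 5.27 / 9.41
= 0.56

tan delta = 0.56


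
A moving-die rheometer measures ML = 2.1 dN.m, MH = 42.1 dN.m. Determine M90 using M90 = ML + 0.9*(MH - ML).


M90 = ML + 0.9 * (MH - ML)
M90 = 2.1 + 0.9 * (42.1 - 2.1)
M90 = 2.1 + 0.9 * 40.0
M90 = 38.1 dN.m

38.1 dN.m


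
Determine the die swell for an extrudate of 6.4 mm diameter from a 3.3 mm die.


Die swell ratio = D_extrudate / D_die
= 6.4 / 3.3
= 1.939

Die swell = 1.939


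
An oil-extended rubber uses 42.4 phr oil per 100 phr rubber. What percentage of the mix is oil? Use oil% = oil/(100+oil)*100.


Oil % = oil / (100 + oil) * 100
= 42.4 / (100 + 42.4) * 100
= 42.4 / 142.4 * 100
= 29.78%

29.78%


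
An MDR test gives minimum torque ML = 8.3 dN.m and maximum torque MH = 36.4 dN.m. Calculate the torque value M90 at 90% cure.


M90 = ML + 0.9 * (MH - ML)
M90 = 8.3 + 0.9 * (36.4 - 8.3)
M90 = 8.3 + 0.9 * 28.1
M90 = 33.59 dN.m

33.59 dN.m


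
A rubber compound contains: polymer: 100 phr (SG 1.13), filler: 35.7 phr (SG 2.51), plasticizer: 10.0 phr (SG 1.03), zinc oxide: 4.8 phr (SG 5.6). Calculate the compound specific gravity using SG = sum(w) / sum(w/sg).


Sum of weights = 150.5
Volume contributions:
  polymer: 100/1.13 = 88.4956
  filler: 35.7/2.51 = 14.2231
  plasticizer: 10.0/1.03 = 9.7087
  zinc oxide: 4.8/5.6 = 0.8571
Sum of volumes = 113.2846
SG = 150.5 / 113.2846 = 1.329

SG = 1.329


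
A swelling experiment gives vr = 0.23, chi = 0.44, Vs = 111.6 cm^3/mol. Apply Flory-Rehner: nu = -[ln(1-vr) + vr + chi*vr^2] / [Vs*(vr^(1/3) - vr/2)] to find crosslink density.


ln(1 - vr) = ln(1 - 0.23) = -0.2614
Numerator = -((-0.2614) + 0.23 + 0.44 * 0.23^2) = 0.0081
Denominator = 111.6 * (0.23^(1/3) - 0.23/2) = 55.5425
nu = 0.0081 / 55.5425 = 1.4563e-04 mol/cm^3

1.4563e-04 mol/cm^3


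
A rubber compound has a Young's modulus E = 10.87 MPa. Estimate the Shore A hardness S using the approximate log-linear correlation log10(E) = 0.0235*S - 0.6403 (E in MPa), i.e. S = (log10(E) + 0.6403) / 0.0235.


log10(E) = 0.0235*S - 0.6403  =>  S = (log10(E) + 0.6403) / 0.0235
log10(10.87) = 1.036230
S = (1.036230 + 0.6403) / 0.0235 = 1.676530 / 0.0235
S = 71.3

Shore A = 71.3


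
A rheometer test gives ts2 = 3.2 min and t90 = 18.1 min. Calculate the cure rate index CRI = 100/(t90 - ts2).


CRI = 100 / (t90 - ts2)
= 100 / (18.1 - 3.2)
= 100 / 14.9
= 6.71 min^-1

6.71 min^-1


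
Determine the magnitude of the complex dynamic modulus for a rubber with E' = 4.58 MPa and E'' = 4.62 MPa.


|E*| = sqrt(E'^2 + E''^2)
= sqrt(4.58^2 + 4.62^2)
= sqrt(20.9764 + 21.3444)
= 6.505 MPa

6.505 MPa


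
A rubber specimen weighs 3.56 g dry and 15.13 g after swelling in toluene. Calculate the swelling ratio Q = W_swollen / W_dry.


Q = W_swollen / W_dry
Q = 15.13 / 3.56
Q = 4.25

Q = 4.25


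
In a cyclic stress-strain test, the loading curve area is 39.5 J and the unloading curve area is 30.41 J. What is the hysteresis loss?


Hysteresis loss = loading - unloading
= 39.5 - 30.41
= 9.09 J

9.09 J


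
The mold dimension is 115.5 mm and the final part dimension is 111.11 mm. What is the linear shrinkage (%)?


Shrinkage = (mold - part) / mold * 100
= (115.5 - 111.11) / 115.5 * 100
= 4.39 / 115.5 * 100
= 3.8%

3.8%


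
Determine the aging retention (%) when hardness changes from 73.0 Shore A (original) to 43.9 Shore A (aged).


Retention = aged / original * 100
= 43.9 / 73.0 * 100
= 60.1%

60.1%


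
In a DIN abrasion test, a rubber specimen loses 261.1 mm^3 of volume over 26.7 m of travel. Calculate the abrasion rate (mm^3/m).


Rate = volume_loss / distance
= 261.1 / 26.7
= 9.779 mm^3/m

9.779 mm^3/m


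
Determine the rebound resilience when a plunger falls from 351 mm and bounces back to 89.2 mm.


Resilience = h_rebound / h_drop * 100
= 89.2 / 351 * 100
= 25.4%

25.4%


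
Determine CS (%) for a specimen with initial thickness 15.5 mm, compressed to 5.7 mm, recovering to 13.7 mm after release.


CS = (t0 - recovered) / (t0 - ts) * 100
= (15.5 - 13.7) / (15.5 - 5.7) * 100
= 1.8 / 9.8 * 100
= 18.4%

18.4%


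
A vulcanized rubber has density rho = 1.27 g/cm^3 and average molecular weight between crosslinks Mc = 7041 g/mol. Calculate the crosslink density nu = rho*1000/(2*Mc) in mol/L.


nu = rho * 1000 / (2 * Mc)
nu = 1.27 * 1000 / (2 * 7041)
nu = 1270.0 / 14082
nu = 0.0902 mol/L

0.0902 mol/L


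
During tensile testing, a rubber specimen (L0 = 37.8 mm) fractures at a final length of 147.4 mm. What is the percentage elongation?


Elongation = (Lf - L0) / L0 * 100
= (147.4 - 37.8) / 37.8 * 100
= 109.6 / 37.8 * 100
= 289.9%

289.9%


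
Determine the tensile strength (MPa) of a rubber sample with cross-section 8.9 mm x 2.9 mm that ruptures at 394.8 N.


Area = width * thickness = 8.9 * 2.9 = 25.81 mm^2
TS = force / area = 394.8 / 25.81 = 15.3 MPa

15.3 MPa


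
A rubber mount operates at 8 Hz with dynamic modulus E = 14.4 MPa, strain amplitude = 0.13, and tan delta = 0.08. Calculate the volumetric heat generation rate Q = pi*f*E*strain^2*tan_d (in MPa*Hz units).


Q = pi * f * E * strain^2 * tan_d
= pi * 8 * 14.4 * 0.13^2 * 0.08
= pi * 8 * 14.4 * 0.0169 * 0.08
= 0.4893

Q = 0.4893


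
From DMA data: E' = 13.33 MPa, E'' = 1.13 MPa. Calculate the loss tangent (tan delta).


tan delta = E'' / E'
= 1.13 / 13.33
= 0.0848

tan delta = 0.0848


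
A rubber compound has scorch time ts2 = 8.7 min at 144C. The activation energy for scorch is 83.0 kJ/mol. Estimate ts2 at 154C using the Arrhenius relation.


Convert temperatures: T1 = 144 + 273.15 = 417.15 K, T2 = 154 + 273.15 = 427.15 K
ts2_new = 8.7 * exp(83000 / 8.314 * (1/427.15 - 1/417.15))
1/T2 - 1/T1 = -5.6121e-05
ts2_new = 4.97 min

4.97 min


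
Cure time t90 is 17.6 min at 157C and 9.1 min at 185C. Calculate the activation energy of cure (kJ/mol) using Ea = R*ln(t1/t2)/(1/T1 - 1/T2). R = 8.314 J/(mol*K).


T1 = 430.15 K, T2 = 458.15 K
1/T1 - 1/T2 = 1.4208e-04
ln(t1/t2) = ln(17.6/9.1) = 0.6596
Ea = 8.314 * 0.6596 / 1.4208e-04 = 38599.0288 J/mol
Ea = 38.6 kJ/mol

38.6 kJ/mol


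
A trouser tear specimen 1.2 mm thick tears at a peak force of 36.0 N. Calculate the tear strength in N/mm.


Tear strength = force / thickness
= 36.0 / 1.2
= 30.0 N/mm

30.0 N/mm


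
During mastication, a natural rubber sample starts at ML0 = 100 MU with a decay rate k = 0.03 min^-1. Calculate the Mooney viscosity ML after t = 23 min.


ML = ML0 * exp(-k * t)
ML = 100 * exp(-0.03 * 23)
ML = 100 * 0.5016
ML = 50.16 MU

50.16 MU


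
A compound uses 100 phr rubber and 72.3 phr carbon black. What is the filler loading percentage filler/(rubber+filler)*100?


Filler % = filler / (rubber + filler) * 100
= 72.3 / (100 + 72.3) * 100
= 72.3 / 172.3 * 100
= 41.96%

41.96%


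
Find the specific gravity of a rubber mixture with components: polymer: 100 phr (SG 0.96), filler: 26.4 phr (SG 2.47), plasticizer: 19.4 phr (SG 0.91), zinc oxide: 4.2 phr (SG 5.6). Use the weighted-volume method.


Sum of weights = 150.0
Volume contributions:
  polymer: 100/0.96 = 104.1667
  filler: 26.4/2.47 = 10.6883
  plasticizer: 19.4/0.91 = 21.3187
  zinc oxide: 4.2/5.6 = 0.7500
Sum of volumes = 136.9236
SG = 150.0 / 136.9236 = 1.096

SG = 1.096


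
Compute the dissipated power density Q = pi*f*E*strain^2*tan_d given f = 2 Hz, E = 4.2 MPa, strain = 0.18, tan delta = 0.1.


Q = pi * f * E * strain^2 * tan_d
= pi * 2 * 4.2 * 0.18^2 * 0.1
= pi * 2 * 4.2 * 0.0324 * 0.1
= 0.0855

Q = 0.0855


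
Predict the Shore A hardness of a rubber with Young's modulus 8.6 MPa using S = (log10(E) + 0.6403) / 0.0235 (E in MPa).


log10(E) = 0.0235*S - 0.6403  =>  S = (log10(E) + 0.6403) / 0.0235
log10(8.6) = 0.934498
S = (0.934498 + 0.6403) / 0.0235 = 1.574798 / 0.0235
S = 67.0

Shore A = 67.0


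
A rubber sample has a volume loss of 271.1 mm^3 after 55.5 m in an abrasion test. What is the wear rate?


Rate = volume_loss / distance
= 271.1 / 55.5
= 4.885 mm^3/m

4.885 mm^3/m


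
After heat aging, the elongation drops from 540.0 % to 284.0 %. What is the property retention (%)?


Retention = aged / original * 100
= 284.0 / 540.0 * 100
= 52.6%

52.6%


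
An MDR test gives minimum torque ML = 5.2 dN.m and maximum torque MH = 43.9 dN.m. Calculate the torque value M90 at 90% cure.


M90 = ML + 0.9 * (MH - ML)
M90 = 5.2 + 0.9 * (43.9 - 5.2)
M90 = 5.2 + 0.9 * 38.7
M90 = 40.03 dN.m

40.03 dN.m


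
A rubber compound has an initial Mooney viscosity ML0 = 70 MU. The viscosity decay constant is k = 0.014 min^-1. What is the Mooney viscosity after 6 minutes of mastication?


ML = ML0 * exp(-k * t)
ML = 70 * exp(-0.014 * 6)
ML = 70 * 0.9194
ML = 64.36 MU

64.36 MU


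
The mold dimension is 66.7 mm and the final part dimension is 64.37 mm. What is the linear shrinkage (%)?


Shrinkage = (mold - part) / mold * 100
= (66.7 - 64.37) / 66.7 * 100
= 2.33 / 66.7 * 100
= 3.49%

3.49%


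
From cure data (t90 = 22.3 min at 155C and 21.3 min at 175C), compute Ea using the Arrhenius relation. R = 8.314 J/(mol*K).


T1 = 428.15 K, T2 = 448.15 K
1/T1 - 1/T2 = 1.0423e-04
ln(t1/t2) = ln(22.3/21.3) = 0.0459
Ea = 8.314 * 0.0459 / 1.0423e-04 = 3659.4772 J/mol
Ea = 3.66 kJ/mol

3.66 kJ/mol


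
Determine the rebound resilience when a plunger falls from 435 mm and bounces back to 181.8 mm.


Resilience = h_rebound / h_drop * 100
= 181.8 / 435 * 100
= 41.8%

41.8%


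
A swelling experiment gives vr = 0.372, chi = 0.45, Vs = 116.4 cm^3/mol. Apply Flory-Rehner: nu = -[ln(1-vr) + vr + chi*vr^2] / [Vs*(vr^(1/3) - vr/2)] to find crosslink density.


ln(1 - vr) = ln(1 - 0.372) = -0.4652
Numerator = -((-0.4652) + 0.372 + 0.45 * 0.372^2) = 0.0309
Denominator = 116.4 * (0.372^(1/3) - 0.372/2) = 62.0641
nu = 0.0309 / 62.0641 = 4.9855e-04 mol/cm^3

4.9855e-04 mol/cm^3


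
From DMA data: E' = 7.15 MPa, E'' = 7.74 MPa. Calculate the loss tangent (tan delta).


tan delta = E'' / E'
= 7.74 / 7.15
= 1.0825

tan delta = 1.0825


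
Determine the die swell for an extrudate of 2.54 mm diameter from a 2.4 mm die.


Die swell ratio = D_extrudate / D_die
= 2.54 / 2.4
= 1.058

Die swell = 1.058


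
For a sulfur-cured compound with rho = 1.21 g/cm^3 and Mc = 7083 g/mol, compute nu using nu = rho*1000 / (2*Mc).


nu = rho * 1000 / (2 * Mc)
nu = 1.21 * 1000 / (2 * 7083)
nu = 1210.0 / 14166
nu = 0.0854 mol/L

0.0854 mol/L


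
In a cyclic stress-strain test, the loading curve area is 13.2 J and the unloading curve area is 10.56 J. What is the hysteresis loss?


Hysteresis loss = loading - unloading
= 13.2 - 10.56
= 2.64 J

2.64 J


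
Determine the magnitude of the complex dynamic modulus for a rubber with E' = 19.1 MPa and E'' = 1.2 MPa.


|E*| = sqrt(E'^2 + E''^2)
= sqrt(19.1^2 + 1.2^2)
= sqrt(364.8100 + 1.4400)
= 19.138 MPa

19.138 MPa


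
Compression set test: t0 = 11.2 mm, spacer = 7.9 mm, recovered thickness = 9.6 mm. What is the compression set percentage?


CS = (t0 - recovered) / (t0 - ts) * 100
= (11.2 - 9.6) / (11.2 - 7.9) * 100
= 1.6 / 3.3 * 100
= 48.5%

48.5%


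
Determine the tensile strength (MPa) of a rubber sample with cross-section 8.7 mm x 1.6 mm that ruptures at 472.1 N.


Area = width * thickness = 8.7 * 1.6 = 13.92 mm^2
TS = force / area = 472.1 / 13.92 = 33.92 MPa

33.92 MPa


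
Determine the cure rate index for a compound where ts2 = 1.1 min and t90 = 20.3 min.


CRI = 100 / (t90 - ts2)
= 100 / (20.3 - 1.1)
= 100 / 19.2
= 5.21 min^-1

5.21 min^-1


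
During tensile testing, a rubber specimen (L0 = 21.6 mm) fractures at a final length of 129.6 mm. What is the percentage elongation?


Elongation = (Lf - L0) / L0 * 100
= (129.6 - 21.6) / 21.6 * 100
= 108.0 / 21.6 * 100
= 500.0%

500.0%


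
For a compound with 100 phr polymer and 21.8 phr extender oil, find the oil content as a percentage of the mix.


Oil % = oil / (100 + oil) * 100
= 21.8 / (100 + 21.8) * 100
= 21.8 / 121.8 * 100
= 17.9%

17.9%


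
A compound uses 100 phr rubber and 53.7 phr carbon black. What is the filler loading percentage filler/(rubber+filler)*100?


Filler % = filler / (rubber + filler) * 100
= 53.7 / (100 + 53.7) * 100
= 53.7 / 153.7 * 100
= 34.94%

34.94%


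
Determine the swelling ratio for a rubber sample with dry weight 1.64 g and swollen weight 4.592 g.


Q = W_swollen / W_dry
Q = 4.592 / 1.64
Q = 2.8

Q = 2.8


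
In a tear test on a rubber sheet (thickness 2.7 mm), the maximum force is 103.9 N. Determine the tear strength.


Tear strength = force / thickness
= 103.9 / 2.7
= 38.48 N/mm

38.48 N/mm


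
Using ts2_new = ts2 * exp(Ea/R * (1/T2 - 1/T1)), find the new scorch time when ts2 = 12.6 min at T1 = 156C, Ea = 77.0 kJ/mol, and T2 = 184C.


Convert temperatures: T1 = 156 + 273.15 = 429.15 K, T2 = 184 + 273.15 = 457.15 K
ts2_new = 12.6 * exp(77000 / 8.314 * (1/457.15 - 1/429.15))
1/T2 - 1/T1 = -1.4272e-04
ts2_new = 3.36 min

3.36 min


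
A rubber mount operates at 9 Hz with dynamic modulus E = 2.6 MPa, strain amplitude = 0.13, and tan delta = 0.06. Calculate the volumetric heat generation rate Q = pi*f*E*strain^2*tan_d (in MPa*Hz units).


Q = pi * f * E * strain^2 * tan_d
= pi * 9 * 2.6 * 0.13^2 * 0.06
= pi * 9 * 2.6 * 0.0169 * 0.06
= 0.0745

Q = 0.0745


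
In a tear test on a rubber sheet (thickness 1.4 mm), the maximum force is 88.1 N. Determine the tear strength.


Tear strength = force / thickness
= 88.1 / 1.4
= 62.93 N/mm

62.93 N/mm


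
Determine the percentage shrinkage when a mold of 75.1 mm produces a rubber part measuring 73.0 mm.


Shrinkage = (mold - part) / mold * 100
= (75.1 - 73.0) / 75.1 * 100
= 2.1 / 75.1 * 100
= 2.8%

2.8%


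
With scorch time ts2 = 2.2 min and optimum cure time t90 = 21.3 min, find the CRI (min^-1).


CRI = 100 / (t90 - ts2)
= 100 / (21.3 - 2.2)
= 100 / 19.1
= 5.24 min^-1

5.24 min^-1


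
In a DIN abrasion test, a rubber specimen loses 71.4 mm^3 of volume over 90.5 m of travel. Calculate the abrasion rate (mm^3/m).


Rate = volume_loss / distance
= 71.4 / 90.5
= 0.789 mm^3/m

0.789 mm^3/m


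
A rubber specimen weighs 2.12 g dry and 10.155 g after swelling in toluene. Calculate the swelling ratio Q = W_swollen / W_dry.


Q = W_swollen / W_dry
Q = 10.155 / 2.12
Q = 4.79

Q = 4.79


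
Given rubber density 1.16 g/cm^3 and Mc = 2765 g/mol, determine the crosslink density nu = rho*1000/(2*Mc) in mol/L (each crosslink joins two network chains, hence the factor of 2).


nu = rho * 1000 / (2 * Mc)
nu = 1.16 * 1000 / (2 * 2765)
nu = 1160.0 / 5530
nu = 0.2098 mol/L

0.2098 mol/L


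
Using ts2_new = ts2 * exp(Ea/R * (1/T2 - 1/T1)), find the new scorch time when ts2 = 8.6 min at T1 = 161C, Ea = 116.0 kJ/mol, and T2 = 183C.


Convert temperatures: T1 = 161 + 273.15 = 434.15 K, T2 = 183 + 273.15 = 456.15 K
ts2_new = 8.6 * exp(116000 / 8.314 * (1/456.15 - 1/434.15))
1/T2 - 1/T1 = -1.1109e-04
ts2_new = 1.83 min

1.83 min


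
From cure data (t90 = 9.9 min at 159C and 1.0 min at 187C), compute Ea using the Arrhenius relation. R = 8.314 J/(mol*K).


T1 = 432.15 K, T2 = 460.15 K
1/T1 - 1/T2 = 1.4081e-04
ln(t1/t2) = ln(9.9/1.0) = 2.2925
Ea = 8.314 * 2.2925 / 1.4081e-04 = 135363.5892 J/mol
Ea = 135.36 kJ/mol

135.36 kJ/mol


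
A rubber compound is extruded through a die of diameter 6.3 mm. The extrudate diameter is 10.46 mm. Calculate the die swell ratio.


Die swell ratio = D_extrudate / D_die
= 10.46 / 6.3
= 1.66

Die swell = 1.66


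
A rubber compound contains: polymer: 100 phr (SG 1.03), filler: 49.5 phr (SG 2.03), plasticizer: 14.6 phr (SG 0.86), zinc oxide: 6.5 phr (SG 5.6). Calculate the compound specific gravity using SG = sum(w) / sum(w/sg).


Sum of weights = 170.6
Volume contributions:
  polymer: 100/1.03 = 97.0874
  filler: 49.5/2.03 = 24.3842
  plasticizer: 14.6/0.86 = 16.9767
  zinc oxide: 6.5/5.6 = 1.1607
Sum of volumes = 139.6091
SG = 170.6 / 139.6091 = 1.222

SG = 1.222


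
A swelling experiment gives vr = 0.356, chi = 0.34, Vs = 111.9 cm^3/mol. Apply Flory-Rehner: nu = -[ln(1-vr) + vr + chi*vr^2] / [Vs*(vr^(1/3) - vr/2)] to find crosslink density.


ln(1 - vr) = ln(1 - 0.356) = -0.4401
Numerator = -((-0.4401) + 0.356 + 0.34 * 0.356^2) = 0.0410
Denominator = 111.9 * (0.356^(1/3) - 0.356/2) = 59.3891
nu = 0.0410 / 59.3891 = 6.8979e-04 mol/cm^3

6.8979e-04 mol/cm^3


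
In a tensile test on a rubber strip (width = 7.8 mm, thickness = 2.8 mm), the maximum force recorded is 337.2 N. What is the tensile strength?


Area = width * thickness = 7.8 * 2.8 = 21.84 mm^2
TS = force / area = 337.2 / 21.84 = 15.44 MPa

15.44 MPa


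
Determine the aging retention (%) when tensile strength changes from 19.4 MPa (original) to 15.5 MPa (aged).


Retention = aged / original * 100
= 15.5 / 19.4 * 100
= 79.9%

79.9%


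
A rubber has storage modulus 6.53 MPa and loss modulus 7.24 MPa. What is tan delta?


tan delta = E'' / E'
= 7.24 / 6.53
= 1.1087

tan delta = 1.1087


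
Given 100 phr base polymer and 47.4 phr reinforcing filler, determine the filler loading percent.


Filler % = filler / (rubber + filler) * 100
= 47.4 / (100 + 47.4) * 100
= 47.4 / 147.4 * 100
= 32.16%

32.16%


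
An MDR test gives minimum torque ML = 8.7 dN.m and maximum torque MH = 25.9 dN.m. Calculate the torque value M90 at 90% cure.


M90 = ML + 0.9 * (MH - ML)
M90 = 8.7 + 0.9 * (25.9 - 8.7)
M90 = 8.7 + 0.9 * 17.2
M90 = 24.18 dN.m

24.18 dN.m


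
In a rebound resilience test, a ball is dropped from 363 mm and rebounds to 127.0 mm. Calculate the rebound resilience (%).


Resilience = h_rebound / h_drop * 100
= 127.0 / 363 * 100
= 35.0%

35.0%


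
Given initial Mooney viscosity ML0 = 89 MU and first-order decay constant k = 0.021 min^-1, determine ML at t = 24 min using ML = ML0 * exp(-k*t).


ML = ML0 * exp(-k * t)
ML = 89 * exp(-0.021 * 24)
ML = 89 * 0.6041
ML = 53.77 MU

53.77 MU


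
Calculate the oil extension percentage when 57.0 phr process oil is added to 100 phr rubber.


Oil % = oil / (100 + oil) * 100
= 57.0 / (100 + 57.0) * 100
= 57.0 / 157.0 * 100
= 36.31%

36.31%


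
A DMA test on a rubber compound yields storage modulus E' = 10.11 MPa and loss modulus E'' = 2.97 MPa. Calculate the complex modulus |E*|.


|E*| = sqrt(E'^2 + E''^2)
= sqrt(10.11^2 + 2.97^2)
= sqrt(102.2121 + 8.8209)
= 10.537 MPa

10.537 MPa


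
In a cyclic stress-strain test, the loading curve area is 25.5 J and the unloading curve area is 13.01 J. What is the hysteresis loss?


Hysteresis loss = loading - unloading
= 25.5 - 13.01
= 12.49 J

12.49 J


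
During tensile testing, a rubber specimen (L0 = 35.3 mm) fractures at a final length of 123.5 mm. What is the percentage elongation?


Elongation = (Lf - L0) / L0 * 100
= (123.5 - 35.3) / 35.3 * 100
= 88.2 / 35.3 * 100
= 249.9%

249.9%


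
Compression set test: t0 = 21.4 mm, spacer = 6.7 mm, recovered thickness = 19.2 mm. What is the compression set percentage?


CS = (t0 - recovered) / (t0 - ts) * 100
= (21.4 - 19.2) / (21.4 - 6.7) * 100
= 2.2 / 14.7 * 100
= 15.0%

15.0%


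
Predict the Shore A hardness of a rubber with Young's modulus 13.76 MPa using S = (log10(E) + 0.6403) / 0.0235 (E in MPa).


log10(E) = 0.0235*S - 0.6403  =>  S = (log10(E) + 0.6403) / 0.0235
log10(13.76) = 1.138618
S = (1.138618 + 0.6403) / 0.0235 = 1.778918 / 0.0235
S = 75.7

Shore A = 75.7


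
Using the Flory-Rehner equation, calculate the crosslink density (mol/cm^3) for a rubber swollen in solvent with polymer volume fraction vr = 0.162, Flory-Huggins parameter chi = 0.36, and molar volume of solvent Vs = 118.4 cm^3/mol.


ln(1 - vr) = ln(1 - 0.162) = -0.1767
Numerator = -((-0.1767) + 0.162 + 0.36 * 0.162^2) = 0.0053
Denominator = 118.4 * (0.162^(1/3) - 0.162/2) = 54.9537
nu = 0.0053 / 54.9537 = 9.6251e-05 mol/cm^3

9.6251e-05 mol/cm^3


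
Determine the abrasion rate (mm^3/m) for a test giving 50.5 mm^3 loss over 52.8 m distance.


Rate = volume_loss / distance
= 50.5 / 52.8
= 0.956 mm^3/m

0.956 mm^3/m


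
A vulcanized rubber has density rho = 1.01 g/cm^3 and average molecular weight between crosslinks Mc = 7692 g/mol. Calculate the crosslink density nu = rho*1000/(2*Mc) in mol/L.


nu = rho * 1000 / (2 * Mc)
nu = 1.01 * 1000 / (2 * 7692)
nu = 1010.0 / 15384
nu = 0.0657 mol/L

0.0657 mol/L


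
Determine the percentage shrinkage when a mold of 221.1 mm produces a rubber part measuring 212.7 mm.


Shrinkage = (mold - part) / mold * 100
= (221.1 - 212.7) / 221.1 * 100
= 8.4 / 221.1 * 100
= 3.8%

3.8%


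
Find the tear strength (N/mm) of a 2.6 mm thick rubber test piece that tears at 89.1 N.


Tear strength = force / thickness
= 89.1 / 2.6
= 34.27 N/mm

34.27 N/mm


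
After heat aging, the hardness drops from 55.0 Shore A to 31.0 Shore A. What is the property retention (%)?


Retention = aged / original * 100
= 31.0 / 55.0 * 100
= 56.4%

56.4%


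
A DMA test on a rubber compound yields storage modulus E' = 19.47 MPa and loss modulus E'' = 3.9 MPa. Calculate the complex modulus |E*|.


|E*| = sqrt(E'^2 + E''^2)
= sqrt(19.47^2 + 3.9^2)
= sqrt(379.0809 + 15.2100)
= 19.857 MPa

19.857 MPa


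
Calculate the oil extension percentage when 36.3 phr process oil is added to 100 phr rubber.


Oil % = oil / (100 + oil) * 100
= 36.3 / (100 + 36.3) * 100
= 36.3 / 136.3 * 100
= 26.63%

26.63%


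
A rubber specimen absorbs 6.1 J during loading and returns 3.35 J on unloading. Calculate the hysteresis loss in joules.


Hysteresis loss = loading - unloading
= 6.1 - 3.35
= 2.75 J

2.75 J


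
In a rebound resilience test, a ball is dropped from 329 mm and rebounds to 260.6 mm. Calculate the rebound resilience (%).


Resilience = h_rebound / h_drop * 100
= 260.6 / 329 * 100
= 79.2%

79.2%


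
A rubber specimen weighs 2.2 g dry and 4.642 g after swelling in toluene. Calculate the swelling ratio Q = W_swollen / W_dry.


Q = W_swollen / W_dry
Q = 4.642 / 2.2
Q = 2.11

Q = 2.11


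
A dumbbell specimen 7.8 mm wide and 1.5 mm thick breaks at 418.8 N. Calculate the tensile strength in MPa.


Area = width * thickness = 7.8 * 1.5 = 11.7 mm^2
TS = force / area = 418.8 / 11.7 = 35.79 MPa

35.79 MPa


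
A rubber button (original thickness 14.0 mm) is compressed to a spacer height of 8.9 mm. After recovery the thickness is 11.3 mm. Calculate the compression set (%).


CS = (t0 - recovered) / (t0 - ts) * 100
= (14.0 - 11.3) / (14.0 - 8.9) * 100
= 2.7 / 5.1 * 100
= 52.9%

52.9%


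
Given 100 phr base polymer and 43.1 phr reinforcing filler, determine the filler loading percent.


Filler % = filler / (rubber + filler) * 100
= 43.1 / (100 + 43.1) * 100
= 43.1 / 143.1 * 100
= 30.12%

30.12%


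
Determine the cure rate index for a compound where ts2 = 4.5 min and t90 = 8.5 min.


CRI = 100 / (t90 - ts2)
= 100 / (8.5 - 4.5)
= 100 / 4.0
= 25.0 min^-1

25.0 min^-1


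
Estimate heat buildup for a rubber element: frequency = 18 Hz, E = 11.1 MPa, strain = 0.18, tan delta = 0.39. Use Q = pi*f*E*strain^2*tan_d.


Q = pi * f * E * strain^2 * tan_d
= pi * 18 * 11.1 * 0.18^2 * 0.39
= pi * 18 * 11.1 * 0.0324 * 0.39
= 7.9315

Q = 7.9315


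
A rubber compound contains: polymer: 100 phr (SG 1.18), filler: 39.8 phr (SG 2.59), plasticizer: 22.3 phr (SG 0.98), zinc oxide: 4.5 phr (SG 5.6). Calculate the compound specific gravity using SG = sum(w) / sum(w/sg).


Sum of weights = 166.6
Volume contributions:
  polymer: 100/1.18 = 84.7458
  filler: 39.8/2.59 = 15.3668
  plasticizer: 22.3/0.98 = 22.7551
  zinc oxide: 4.5/5.6 = 0.8036
Sum of volumes = 123.6712
SG = 166.6 / 123.6712 = 1.347

SG = 1.347


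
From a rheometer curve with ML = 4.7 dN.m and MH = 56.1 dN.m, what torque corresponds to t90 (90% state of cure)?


M90 = ML + 0.9 * (MH - ML)
M90 = 4.7 + 0.9 * (56.1 - 4.7)
M90 = 4.7 + 0.9 * 51.4
M90 = 50.96 dN.m

50.96 dN.m


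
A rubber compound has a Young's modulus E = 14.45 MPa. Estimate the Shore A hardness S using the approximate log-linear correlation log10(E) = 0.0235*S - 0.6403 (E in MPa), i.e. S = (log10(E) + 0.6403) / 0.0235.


log10(E) = 0.0235*S - 0.6403  =>  S = (log10(E) + 0.6403) / 0.0235
log10(14.45) = 1.159868
S = (1.159868 + 0.6403) / 0.0235 = 1.800168 / 0.0235
S = 76.6

Shore A = 76.6


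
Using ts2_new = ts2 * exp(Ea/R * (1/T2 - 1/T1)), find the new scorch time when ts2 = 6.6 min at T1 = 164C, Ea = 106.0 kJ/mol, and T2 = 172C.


Convert temperatures: T1 = 164 + 273.15 = 437.15 K, T2 = 172 + 273.15 = 445.15 K
ts2_new = 6.6 * exp(106000 / 8.314 * (1/445.15 - 1/437.15))
1/T2 - 1/T1 = -4.1111e-05
ts2_new = 3.91 min

3.91 min


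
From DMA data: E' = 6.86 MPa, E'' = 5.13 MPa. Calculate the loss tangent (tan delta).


tan delta = E'' / E'
= 5.13 / 6.86
= 0.7478

tan delta = 0.7478


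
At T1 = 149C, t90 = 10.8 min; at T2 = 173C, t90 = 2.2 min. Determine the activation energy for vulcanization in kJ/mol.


T1 = 422.15 K, T2 = 446.15 K
1/T1 - 1/T2 = 1.2743e-04
ln(t1/t2) = ln(10.8/2.2) = 1.5911
Ea = 8.314 * 1.5911 / 1.2743e-04 = 103810.4039 J/mol
Ea = 103.81 kJ/mol

103.81 kJ/mol


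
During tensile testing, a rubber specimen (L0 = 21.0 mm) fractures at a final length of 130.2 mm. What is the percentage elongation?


Elongation = (Lf - L0) / L0 * 100
= (130.2 - 21.0) / 21.0 * 100
= 109.2 / 21.0 * 100
= 520.0%

520.0%


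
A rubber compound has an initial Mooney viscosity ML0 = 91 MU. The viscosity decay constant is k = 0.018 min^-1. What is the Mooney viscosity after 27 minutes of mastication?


ML = ML0 * exp(-k * t)
ML = 91 * exp(-0.018 * 27)
ML = 91 * 0.6151
ML = 55.97 MU

55.97 MU


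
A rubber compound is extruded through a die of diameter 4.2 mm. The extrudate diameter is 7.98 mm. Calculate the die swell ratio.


Die swell ratio = D_extrudate / D_die
= 7.98 / 4.2
= 1.9

Die swell = 1.9


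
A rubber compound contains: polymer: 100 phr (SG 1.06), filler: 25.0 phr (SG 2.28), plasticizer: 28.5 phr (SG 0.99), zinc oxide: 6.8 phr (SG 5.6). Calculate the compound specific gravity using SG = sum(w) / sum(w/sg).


Sum of weights = 160.3
Volume contributions:
  polymer: 100/1.06 = 94.3396
  filler: 25.0/2.28 = 10.9649
  plasticizer: 28.5/0.99 = 28.7879
  zinc oxide: 6.8/5.6 = 1.2143
Sum of volumes = 135.3067
SG = 160.3 / 135.3067 = 1.185

SG = 1.185


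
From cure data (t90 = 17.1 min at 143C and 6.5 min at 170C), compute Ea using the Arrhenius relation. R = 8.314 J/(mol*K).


T1 = 416.15 K, T2 = 443.15 K
1/T1 - 1/T2 = 1.4641e-04
ln(t1/t2) = ln(17.1/6.5) = 0.9673
Ea = 8.314 * 0.9673 / 1.4641e-04 = 54928.4633 J/mol
Ea = 54.93 kJ/mol

54.93 kJ/mol


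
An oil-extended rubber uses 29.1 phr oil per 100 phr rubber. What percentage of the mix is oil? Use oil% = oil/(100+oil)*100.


Oil % = oil / (100 + oil) * 100
= 29.1 / (100 + 29.1) * 100
= 29.1 / 129.1 * 100
= 22.54%

22.54%


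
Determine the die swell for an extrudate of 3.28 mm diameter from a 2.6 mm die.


Die swell ratio = D_extrudate / D_die
= 3.28 / 2.6
= 1.262

Die swell = 1.262


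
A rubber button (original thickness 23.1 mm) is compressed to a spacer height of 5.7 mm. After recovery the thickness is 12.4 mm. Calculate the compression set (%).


CS = (t0 - recovered) / (t0 - ts) * 100
= (23.1 - 12.4) / (23.1 - 5.7) * 100
= 10.7 / 17.4 * 100
= 61.5%

61.5%


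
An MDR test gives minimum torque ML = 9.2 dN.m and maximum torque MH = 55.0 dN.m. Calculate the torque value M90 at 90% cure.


M90 = ML + 0.9 * (MH - ML)
M90 = 9.2 + 0.9 * (55.0 - 9.2)
M90 = 9.2 + 0.9 * 45.8
M90 = 50.42 dN.m

50.42 dN.m


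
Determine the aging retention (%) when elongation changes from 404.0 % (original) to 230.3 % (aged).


Retention = aged / original * 100
= 230.3 / 404.0 * 100
= 57.0%

57.0%


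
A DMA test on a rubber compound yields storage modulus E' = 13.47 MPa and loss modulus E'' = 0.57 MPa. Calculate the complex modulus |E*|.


|E*| = sqrt(E'^2 + E''^2)
= sqrt(13.47^2 + 0.57^2)
= sqrt(181.4409 + 0.3249)
= 13.482 MPa

13.482 MPa


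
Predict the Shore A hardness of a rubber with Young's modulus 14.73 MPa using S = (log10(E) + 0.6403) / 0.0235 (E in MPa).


log10(E) = 0.0235*S - 0.6403  =>  S = (log10(E) + 0.6403) / 0.0235
log10(14.73) = 1.168203
S = (1.168203 + 0.6403) / 0.0235 = 1.808503 / 0.0235
S = 77.0

Shore A = 77.0


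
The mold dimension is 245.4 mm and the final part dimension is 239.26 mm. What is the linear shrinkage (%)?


Shrinkage = (mold - part) / mold * 100
= (245.4 - 239.26) / 245.4 * 100
= 6.14 / 245.4 * 100
= 2.5%

2.5%


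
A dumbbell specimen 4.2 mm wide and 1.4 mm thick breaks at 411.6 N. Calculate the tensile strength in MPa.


Area = width * thickness = 4.2 * 1.4 = 5.88 mm^2
TS = force / area = 411.6 / 5.88 = 70.0 MPa

70.0 MPa


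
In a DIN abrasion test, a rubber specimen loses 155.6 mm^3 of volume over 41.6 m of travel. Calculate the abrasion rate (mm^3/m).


Rate = volume_loss / distance
= 155.6 / 41.6
= 3.74 mm^3/m

3.74 mm^3/m


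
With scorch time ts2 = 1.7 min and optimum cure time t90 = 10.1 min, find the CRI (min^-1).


CRI = 100 / (t90 - ts2)
= 100 / (10.1 - 1.7)
= 100 / 8.4
= 11.9 min^-1

11.9 min^-1


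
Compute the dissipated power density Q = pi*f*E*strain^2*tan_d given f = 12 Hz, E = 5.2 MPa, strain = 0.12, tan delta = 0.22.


Q = pi * f * E * strain^2 * tan_d
= pi * 12 * 5.2 * 0.12^2 * 0.22
= pi * 12 * 5.2 * 0.0144 * 0.22
= 0.6210

Q = 0.6210


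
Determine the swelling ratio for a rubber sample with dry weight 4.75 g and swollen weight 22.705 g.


Q = W_swollen / W_dry
Q = 22.705 / 4.75
Q = 4.78

Q = 4.78


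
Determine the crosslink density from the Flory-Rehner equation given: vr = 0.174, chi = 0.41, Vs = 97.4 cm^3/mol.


ln(1 - vr) = ln(1 - 0.174) = -0.1912
Numerator = -((-0.1912) + 0.174 + 0.41 * 0.174^2) = 0.0047
Denominator = 97.4 * (0.174^(1/3) - 0.174/2) = 45.9024
nu = 0.0047 / 45.9024 = 1.0342e-04 mol/cm^3

1.0342e-04 mol/cm^3


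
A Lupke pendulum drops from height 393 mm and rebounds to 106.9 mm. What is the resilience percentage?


Resilience = h_rebound / h_drop * 100
= 106.9 / 393 * 100
= 27.2%

27.2%


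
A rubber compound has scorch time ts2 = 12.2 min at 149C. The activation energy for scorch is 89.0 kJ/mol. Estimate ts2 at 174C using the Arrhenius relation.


Convert temperatures: T1 = 149 + 273.15 = 422.15 K, T2 = 174 + 273.15 = 447.15 K
ts2_new = 12.2 * exp(89000 / 8.314 * (1/447.15 - 1/422.15))
1/T2 - 1/T1 = -1.3244e-04
ts2_new = 2.96 min

2.96 min


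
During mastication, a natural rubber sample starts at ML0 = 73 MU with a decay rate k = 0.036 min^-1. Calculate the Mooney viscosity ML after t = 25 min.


ML = ML0 * exp(-k * t)
ML = 73 * exp(-0.036 * 25)
ML = 73 * 0.4066
ML = 29.68 MU

29.68 MU


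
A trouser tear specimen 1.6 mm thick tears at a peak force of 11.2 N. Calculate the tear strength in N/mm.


Tear strength = force / thickness
= 11.2 / 1.6
= 7.0 N/mm

7.0 N/mm


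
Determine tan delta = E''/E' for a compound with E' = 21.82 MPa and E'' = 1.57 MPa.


tan delta = E'' / E'
= 1.57 / 21.82
= 0.072

tan delta = 0.072


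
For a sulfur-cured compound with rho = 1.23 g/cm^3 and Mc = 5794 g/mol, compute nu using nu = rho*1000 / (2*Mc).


nu = rho * 1000 / (2 * Mc)
nu = 1.23 * 1000 / (2 * 5794)
nu = 1230.0 / 11588
nu = 0.1061 mol/L

0.1061 mol/L


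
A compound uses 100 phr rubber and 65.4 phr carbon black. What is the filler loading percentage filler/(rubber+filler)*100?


Filler % = filler / (rubber + filler) * 100
= 65.4 / (100 + 65.4) * 100
= 65.4 / 165.4 * 100
= 39.54%

39.54%


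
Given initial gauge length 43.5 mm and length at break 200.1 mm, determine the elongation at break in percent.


Elongation = (Lf - L0) / L0 * 100
= (200.1 - 43.5) / 43.5 * 100
= 156.6 / 43.5 * 100
= 360.0%

360.0%


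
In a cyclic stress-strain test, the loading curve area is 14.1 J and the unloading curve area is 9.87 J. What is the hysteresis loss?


Hysteresis loss = loading - unloading
= 14.1 - 9.87
= 4.23 J

4.23 J


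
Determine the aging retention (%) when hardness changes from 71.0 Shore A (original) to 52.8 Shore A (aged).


Retention = aged / original * 100
= 52.8 / 71.0 * 100
= 74.4%

74.4%


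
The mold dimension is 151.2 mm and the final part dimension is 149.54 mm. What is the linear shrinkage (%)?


Shrinkage = (mold - part) / mold * 100
= (151.2 - 149.54) / 151.2 * 100
= 1.66 / 151.2 * 100
= 1.1%

1.1%


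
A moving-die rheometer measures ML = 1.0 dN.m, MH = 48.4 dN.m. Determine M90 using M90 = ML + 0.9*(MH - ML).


M90 = ML + 0.9 * (MH - ML)
M90 = 1.0 + 0.9 * (48.4 - 1.0)
M90 = 1.0 + 0.9 * 47.4
M90 = 43.66 dN.m

43.66 dN.m


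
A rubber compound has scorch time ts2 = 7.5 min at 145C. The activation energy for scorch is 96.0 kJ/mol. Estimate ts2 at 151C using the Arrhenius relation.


Convert temperatures: T1 = 145 + 273.15 = 418.15 K, T2 = 151 + 273.15 = 424.15 K
ts2_new = 7.5 * exp(96000 / 8.314 * (1/424.15 - 1/418.15))
1/T2 - 1/T1 = -3.3830e-05
ts2_new = 5.07 min

5.07 min


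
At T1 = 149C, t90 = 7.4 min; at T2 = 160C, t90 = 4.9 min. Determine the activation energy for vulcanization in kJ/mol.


T1 = 422.15 K, T2 = 433.15 K
1/T1 - 1/T2 = 6.0157e-05
ln(t1/t2) = ln(7.4/4.9) = 0.4122
Ea = 8.314 * 0.4122 / 6.0157e-05 = 56974.1203 J/mol
Ea = 56.97 kJ/mol

56.97 kJ/mol


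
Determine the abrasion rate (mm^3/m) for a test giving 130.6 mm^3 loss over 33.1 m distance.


Rate = volume_loss / distance
= 130.6 / 33.1
= 3.946 mm^3/m

3.946 mm^3/m


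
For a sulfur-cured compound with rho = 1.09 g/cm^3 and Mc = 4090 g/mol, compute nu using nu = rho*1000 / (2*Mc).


nu = rho * 1000 / (2 * Mc)
nu = 1.09 * 1000 / (2 * 4090)
nu = 1090.0 / 8180
nu = 0.1333 mol/L

0.1333 mol/L


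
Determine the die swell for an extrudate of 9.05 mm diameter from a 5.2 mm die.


Die swell ratio = D_extrudate / D_die
= 9.05 / 5.2
= 1.74

Die swell = 1.74


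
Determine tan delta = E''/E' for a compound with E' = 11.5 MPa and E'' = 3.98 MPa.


tan delta = E'' / E'
= 3.98 / 11.5
= 0.3461

tan delta = 0.3461


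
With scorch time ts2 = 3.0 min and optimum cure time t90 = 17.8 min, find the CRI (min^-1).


CRI = 100 / (t90 - ts2)
= 100 / (17.8 - 3.0)
= 100 / 14.8
= 6.76 min^-1

6.76 min^-1


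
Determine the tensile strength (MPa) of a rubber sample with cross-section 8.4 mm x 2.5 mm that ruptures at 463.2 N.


Area = width * thickness = 8.4 * 2.5 = 21.0 mm^2
TS = force / area = 463.2 / 21.0 = 22.06 MPa

22.06 MPa


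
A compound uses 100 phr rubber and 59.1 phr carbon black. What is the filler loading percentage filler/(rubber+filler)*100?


Filler % = filler / (rubber + filler) * 100
= 59.1 / (100 + 59.1) * 100
= 59.1 / 159.1 * 100
= 37.15%

37.15%


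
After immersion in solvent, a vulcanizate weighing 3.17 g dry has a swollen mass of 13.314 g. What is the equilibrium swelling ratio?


Q = W_swollen / W_dry
Q = 13.314 / 3.17
Q = 4.2

Q = 4.2


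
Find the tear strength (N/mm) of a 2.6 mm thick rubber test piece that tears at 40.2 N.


Tear strength = force / thickness
= 40.2 / 2.6
= 15.46 N/mm

15.46 N/mm


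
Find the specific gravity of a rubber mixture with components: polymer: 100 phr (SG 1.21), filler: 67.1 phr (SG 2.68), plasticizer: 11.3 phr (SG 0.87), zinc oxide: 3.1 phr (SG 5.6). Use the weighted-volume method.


Sum of weights = 181.5
Volume contributions:
  polymer: 100/1.21 = 82.6446
  filler: 67.1/2.68 = 25.0373
  plasticizer: 11.3/0.87 = 12.9885
  zinc oxide: 3.1/5.6 = 0.5536
Sum of volumes = 121.2240
SG = 181.5 / 121.2240 = 1.497

SG = 1.497


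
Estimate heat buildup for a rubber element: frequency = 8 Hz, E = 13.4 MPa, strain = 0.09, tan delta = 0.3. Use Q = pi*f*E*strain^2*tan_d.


Q = pi * f * E * strain^2 * tan_d
= pi * 8 * 13.4 * 0.09^2 * 0.3
= pi * 8 * 13.4 * 0.0081 * 0.3
= 0.8184

Q = 0.8184


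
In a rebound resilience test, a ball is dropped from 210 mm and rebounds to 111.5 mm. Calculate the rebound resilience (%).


Resilience = h_rebound / h_drop * 100
= 111.5 / 210 * 100
= 53.1%

53.1%


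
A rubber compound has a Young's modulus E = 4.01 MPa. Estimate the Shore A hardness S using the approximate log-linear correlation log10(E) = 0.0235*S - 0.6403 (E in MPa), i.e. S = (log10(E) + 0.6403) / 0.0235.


log10(E) = 0.0235*S - 0.6403  =>  S = (log10(E) + 0.6403) / 0.0235
log10(4.01) = 0.603144
S = (0.603144 + 0.6403) / 0.0235 = 1.243444 / 0.0235
S = 52.9

Shore A = 52.9


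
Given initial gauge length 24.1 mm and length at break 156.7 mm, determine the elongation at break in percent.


Elongation = (Lf - L0) / L0 * 100
= (156.7 - 24.1) / 24.1 * 100
= 132.6 / 24.1 * 100
= 550.2%

550.2%


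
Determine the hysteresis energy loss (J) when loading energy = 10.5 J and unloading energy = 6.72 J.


Hysteresis loss = loading - unloading
= 10.5 - 6.72
= 3.78 J

3.78 J


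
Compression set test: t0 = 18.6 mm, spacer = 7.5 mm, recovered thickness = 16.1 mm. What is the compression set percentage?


CS = (t0 - recovered) / (t0 - ts) * 100
= (18.6 - 16.1) / (18.6 - 7.5) * 100
= 2.5 / 11.1 * 100
= 22.5%

22.5%


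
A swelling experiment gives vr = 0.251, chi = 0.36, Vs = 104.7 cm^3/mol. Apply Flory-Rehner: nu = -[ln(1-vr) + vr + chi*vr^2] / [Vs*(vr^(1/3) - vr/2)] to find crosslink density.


ln(1 - vr) = ln(1 - 0.251) = -0.2890
Numerator = -((-0.2890) + 0.251 + 0.36 * 0.251^2) = 0.0153
Denominator = 104.7 * (0.251^(1/3) - 0.251/2) = 52.9048
nu = 0.0153 / 52.9048 = 2.8988e-04 mol/cm^3

2.8988e-04 mol/cm^3


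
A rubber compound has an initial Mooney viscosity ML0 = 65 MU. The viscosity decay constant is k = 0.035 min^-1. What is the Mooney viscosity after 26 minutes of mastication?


ML = ML0 * exp(-k * t)
ML = 65 * exp(-0.035 * 26)
ML = 65 * 0.4025
ML = 26.16 MU

26.16 MU


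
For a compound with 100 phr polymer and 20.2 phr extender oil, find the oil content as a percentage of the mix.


Oil % = oil / (100 + oil) * 100
= 20.2 / (100 + 20.2) * 100
= 20.2 / 120.2 * 100
= 16.81%

16.81%


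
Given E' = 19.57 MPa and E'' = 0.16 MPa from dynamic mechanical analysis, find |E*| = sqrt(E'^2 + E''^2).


|E*| = sqrt(E'^2 + E''^2)
= sqrt(19.57^2 + 0.16^2)
= sqrt(382.9849 + 0.0256)
= 19.571 MPa

19.571 MPa


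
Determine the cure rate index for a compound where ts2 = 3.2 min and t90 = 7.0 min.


CRI = 100 / (t90 - ts2)
= 100 / (7.0 - 3.2)
= 100 / 3.8
= 26.32 min^-1

26.32 min^-1


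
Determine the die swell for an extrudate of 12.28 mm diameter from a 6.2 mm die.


Die swell ratio = D_extrudate / D_die
= 12.28 / 6.2
= 1.981

Die swell = 1.981


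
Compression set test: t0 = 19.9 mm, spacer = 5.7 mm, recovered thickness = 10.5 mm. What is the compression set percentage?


CS = (t0 - recovered) / (t0 - ts) * 100
= (19.9 - 10.5) / (19.9 - 5.7) * 100
= 9.4 / 14.2 * 100
= 66.2%

66.2%


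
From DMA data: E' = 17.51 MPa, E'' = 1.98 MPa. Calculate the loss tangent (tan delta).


tan delta = E'' / E'
= 1.98 / 17.51
= 0.1131

tan delta = 0.1131


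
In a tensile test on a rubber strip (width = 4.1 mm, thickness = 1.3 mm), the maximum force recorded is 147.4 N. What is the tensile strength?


Area = width * thickness = 4.1 * 1.3 = 5.33 mm^2
TS = force / area = 147.4 / 5.33 = 27.65 MPa

27.65 MPa


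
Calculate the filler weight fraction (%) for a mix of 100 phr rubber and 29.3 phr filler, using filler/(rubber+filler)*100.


Filler % = filler / (rubber + filler) * 100
= 29.3 / (100 + 29.3) * 100
= 29.3 / 129.3 * 100
= 22.66%

22.66%


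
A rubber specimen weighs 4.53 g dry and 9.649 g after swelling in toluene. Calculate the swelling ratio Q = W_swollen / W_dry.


Q = W_swollen / W_dry
Q = 9.649 / 4.53
Q = 2.13

Q = 2.13


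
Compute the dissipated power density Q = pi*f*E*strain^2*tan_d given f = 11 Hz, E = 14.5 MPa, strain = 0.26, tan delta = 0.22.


Q = pi * f * E * strain^2 * tan_d
= pi * 11 * 14.5 * 0.26^2 * 0.22
= pi * 11 * 14.5 * 0.0676 * 0.22
= 7.4521

Q = 7.4521
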